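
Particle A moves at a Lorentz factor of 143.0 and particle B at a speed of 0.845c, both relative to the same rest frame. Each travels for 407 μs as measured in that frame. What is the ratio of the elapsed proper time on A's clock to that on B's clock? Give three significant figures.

A: γ = 143.0. B: γ = 1/√(1 − 0.845²) = 1/√0.2860 = 1.870.
τ_A/τ_B = γ_B/γ_A = 1.870/143.0 = 0.01308, so τ_A/τ_B = 0.01308.

τ_A/τ_B = 0.0131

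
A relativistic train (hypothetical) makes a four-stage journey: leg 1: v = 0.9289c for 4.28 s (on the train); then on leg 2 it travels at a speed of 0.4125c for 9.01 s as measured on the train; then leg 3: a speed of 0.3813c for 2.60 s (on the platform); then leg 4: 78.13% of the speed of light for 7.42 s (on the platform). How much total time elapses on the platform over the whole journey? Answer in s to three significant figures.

Leg 1: γ = 1/√(1 − 0.9289²) = 1/√0.1371 = 2.700; Δt_1 = 2.700 × 4.28 = 11.56 s.
Leg 2: γ = 1/√(1 − 0.4125²) = 1/√0.8298 = 1.098; Δt_2 = 1.098 × 9.01 = 9.891 s.
Leg 3: 2.60 s is already measured on the platform.
Leg 4: 7.42 s is already measured on the platform.
Total: 11.56 + 9.891 + 2.600 + 7.420 s.

Δt = 31.5 s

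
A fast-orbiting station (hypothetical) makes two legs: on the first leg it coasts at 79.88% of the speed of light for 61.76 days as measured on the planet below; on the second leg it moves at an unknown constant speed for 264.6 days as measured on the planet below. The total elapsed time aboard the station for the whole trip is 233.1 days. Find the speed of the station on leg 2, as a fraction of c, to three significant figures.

Leg 1: β = 0.7988; γ = 1/√(1 − 0.7988²) = 1/√0.3619 = 1.662; τ_1 = 61.76/1.662 = 37.15 days.
Leg 2: speed unknown; τ_2 = 264.6/γ_2.
Total proper time: 37.15 + τ_2 = 233.1, so τ_2 = 233.1 − 37.15 = 195.9 days.
γ_2 = 264.6/195.9 = 1.350; β = √(1 − 1/γ²) = √0.4516.

β = 0.672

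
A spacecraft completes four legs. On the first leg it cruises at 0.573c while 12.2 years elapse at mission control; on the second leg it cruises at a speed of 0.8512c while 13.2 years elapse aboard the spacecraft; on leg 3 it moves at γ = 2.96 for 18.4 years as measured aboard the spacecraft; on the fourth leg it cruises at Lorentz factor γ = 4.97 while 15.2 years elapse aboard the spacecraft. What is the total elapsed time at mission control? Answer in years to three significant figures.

Δt = 167 years

Leg 1: 12.2 years is already measured at mission control.
Leg 2: γ = 1/√(1 − 0.8512²) = 1/√0.2755 = 1.905; Δt_2 = 1.905 × 13.2 = 25.15 years.
Leg 3: γ = 2.96; Δt_3 = 2.960 × 18.4 = 54.46 years.
Leg 4: γ = 4.97; Δt_4 = 4.970 × 15.2 = 75.54 years.
Total: 12.20 + 25.15 + 54.46 + 75.54 years.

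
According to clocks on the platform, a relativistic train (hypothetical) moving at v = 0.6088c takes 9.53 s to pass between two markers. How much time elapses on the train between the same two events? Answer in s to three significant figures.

γ = 1/√(1 − 0.6088²) = 1/√0.6294 = 1.261
The interval measured on the platform is the dilated one; the clock on the train measures the proper time τ = Δt/γ = 9.53/1.261 s.

τ = 7.56 s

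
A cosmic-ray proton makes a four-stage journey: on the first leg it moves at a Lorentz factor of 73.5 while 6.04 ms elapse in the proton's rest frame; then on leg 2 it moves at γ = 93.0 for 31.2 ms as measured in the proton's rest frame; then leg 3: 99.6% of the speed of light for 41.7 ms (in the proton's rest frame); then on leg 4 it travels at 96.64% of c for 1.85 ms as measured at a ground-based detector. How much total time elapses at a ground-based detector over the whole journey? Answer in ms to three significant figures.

Δt = 3810 ms

Leg 1: γ = 73.5; Δt_1 = 73.50 × 6.04 = 443.9 ms.
Leg 2: γ = 93.0; Δt_2 = 93.00 × 31.2 = 2902 ms.
Leg 3: β = 0.996; γ = 1/√(1 − 0.996²) = 1/√0.007984 = 11.19; Δt_3 = 11.19 × 41.7 = 466.7 ms.
Leg 4: 1.85 ms is already measured at a ground-based detector.
Total: 443.9 + 2902 + 466.7 + 1.850 ms.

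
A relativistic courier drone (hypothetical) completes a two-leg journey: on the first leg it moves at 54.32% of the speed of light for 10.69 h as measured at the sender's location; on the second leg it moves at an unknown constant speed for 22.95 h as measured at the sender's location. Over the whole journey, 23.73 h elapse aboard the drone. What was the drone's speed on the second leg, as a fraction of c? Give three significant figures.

β = 0.766

Leg 1: β = 0.5432; γ = 1/√(1 − 0.5432²) = 1/√0.7049 = 1.191; τ_1 = 10.69/1.191 = 8.975 h.
Leg 2: speed unknown; τ_2 = 22.95/γ_2.
Total proper time: 8.975 + τ_2 = 23.73, so τ_2 = 23.73 − 8.975 = 14.75 h.
γ_2 = 22.95/14.75 = 1.555; β = √(1 − 1/γ²) = √0.5867.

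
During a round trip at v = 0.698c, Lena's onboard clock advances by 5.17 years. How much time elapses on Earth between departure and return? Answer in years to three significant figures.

Δt = 7.22 years

γ = 1/√(1 − 0.698²) = 1/√0.5128 = 1.396
Earth-frame duration is the dilated interval: Δt = γτ = 1.396 × 5.17 years.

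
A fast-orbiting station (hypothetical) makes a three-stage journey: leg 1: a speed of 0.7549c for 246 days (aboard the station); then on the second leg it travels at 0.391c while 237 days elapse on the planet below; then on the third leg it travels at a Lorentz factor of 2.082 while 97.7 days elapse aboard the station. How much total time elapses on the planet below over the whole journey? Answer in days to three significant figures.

Leg 1: γ = 1/√(1 − 0.7549²) = 1/√0.4301 = 1.525; Δt_1 = 1.525 × 246 = 375.1 days.
Leg 2: 237 days is already measured on the planet below.
Leg 3: γ = 2.082; Δt_3 = 2.082 × 97.7 = 203.4 days.
Total: 375.1 + 237.0 + 203.4 days.

Δt = 816 days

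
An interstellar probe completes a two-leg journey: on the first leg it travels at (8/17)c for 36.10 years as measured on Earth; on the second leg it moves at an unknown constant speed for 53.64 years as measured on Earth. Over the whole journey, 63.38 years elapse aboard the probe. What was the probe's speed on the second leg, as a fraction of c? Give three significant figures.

β = 0.809

Leg 1: γ = 1/√(1 − (8/17)²) = 17/15 ≈ 1.133; τ_1 = 36.10/1.133 = 31.85 years.
Leg 2: speed unknown; τ_2 = 53.64/γ_2.
Total proper time: 31.85 + τ_2 = 63.38, so τ_2 = 63.38 − 31.85 = 31.53 years.
γ_2 = 53.64/31.53 = 1.701; β = √(1 − 1/γ²) = √0.6545.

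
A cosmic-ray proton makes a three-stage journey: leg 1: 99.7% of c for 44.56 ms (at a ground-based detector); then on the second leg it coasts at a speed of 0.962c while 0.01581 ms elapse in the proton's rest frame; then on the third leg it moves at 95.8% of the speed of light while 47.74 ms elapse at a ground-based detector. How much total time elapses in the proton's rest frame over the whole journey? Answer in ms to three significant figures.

τ = 17.2 ms

Leg 1: β = 0.997; γ = 1/√(1 − 0.997²) = 1/√0.005991 = 12.92; τ_1 = 44.56/12.92 = 3.449 ms.
Leg 2: 0.01581 ms is already measured in the proton's rest frame.
Leg 3: β = 0.958; γ = 1/√(1 − 0.958²) = 1/√0.08224 = 3.487; τ_3 = 47.74/3.487 = 13.69 ms.
Total: 3.449 + 0.01581 + 13.69 ms.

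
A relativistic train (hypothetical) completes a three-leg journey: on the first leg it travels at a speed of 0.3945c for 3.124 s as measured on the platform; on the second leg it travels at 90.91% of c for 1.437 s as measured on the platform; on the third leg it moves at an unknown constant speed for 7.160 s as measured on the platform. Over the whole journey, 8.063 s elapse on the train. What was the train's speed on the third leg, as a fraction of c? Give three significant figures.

Leg 1: γ = 1/√(1 − 0.3945²) = 1/√0.8444 = 1.088; τ_1 = 3.124/1.088 = 2.871 s.
Leg 2: β = 0.9091; γ = 1/√(1 − 0.9091²) = 1/√0.1735 = 2.401; τ_2 = 1.437/2.401 = 0.5986 s.
Leg 3: speed unknown; τ_3 = 7.160/γ_3.
Total proper time: 2.871 + 0.5986 + τ_3 = 8.063, so τ_3 = 8.063 − 3.469 = 4.594 s.
γ_3 = 7.160/4.594 = 1.559; β = √(1 − 1/γ²) = √0.5884.

β = 0.767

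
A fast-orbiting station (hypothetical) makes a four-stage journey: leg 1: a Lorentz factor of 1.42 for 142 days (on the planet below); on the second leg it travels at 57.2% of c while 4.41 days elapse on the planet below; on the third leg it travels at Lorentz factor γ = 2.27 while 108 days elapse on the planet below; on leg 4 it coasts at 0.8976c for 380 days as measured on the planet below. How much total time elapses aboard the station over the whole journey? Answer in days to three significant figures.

Leg 1: γ = 1.42; τ_1 = 142/1.420 = 100.0 days.
Leg 2: β = 0.572; γ = 1/√(1 − 0.572²) = 1/√0.6728 = 1.219; τ_2 = 4.41/1.219 = 3.617 days.
Leg 3: γ = 2.27; τ_3 = 108/2.270 = 47.58 days.
Leg 4: γ = 1/√(1 − 0.8976²) = 1/√0.1943 = 2.269; τ_4 = 380/2.269 = 167.5 days.
Total: 100.0 + 3.617 + 47.58 + 167.5 days.

τ = 319 days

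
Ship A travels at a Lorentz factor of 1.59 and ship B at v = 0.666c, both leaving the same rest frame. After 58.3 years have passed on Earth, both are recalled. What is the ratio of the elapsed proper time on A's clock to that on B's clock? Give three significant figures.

A: γ = 1.59. B: γ = 1/√(1 − 0.666²) = 1/√0.5564 = 1.341.
τ_A/τ_B = γ_B/γ_A = 1.341/1.590 = 0.8431, so τ_A/τ_B = 0.8431.

τ_A/τ_B = 0.843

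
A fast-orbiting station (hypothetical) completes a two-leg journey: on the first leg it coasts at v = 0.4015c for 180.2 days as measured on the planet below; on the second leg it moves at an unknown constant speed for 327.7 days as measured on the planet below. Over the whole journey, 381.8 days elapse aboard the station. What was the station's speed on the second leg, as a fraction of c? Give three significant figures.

Leg 1: γ = 1/√(1 − 0.4015²) = 1/√0.8388 = 1.092; τ_1 = 180.2/1.092 = 165.0 days.
Leg 2: speed unknown; τ_2 = 327.7/γ_2.
Total proper time: 165.0 + τ_2 = 381.8, so τ_2 = 381.8 − 165.0 = 216.8 days.
γ_2 = 327.7/216.8 = 1.512; β = √(1 − 1/γ²) = √0.5625.

β = 0.750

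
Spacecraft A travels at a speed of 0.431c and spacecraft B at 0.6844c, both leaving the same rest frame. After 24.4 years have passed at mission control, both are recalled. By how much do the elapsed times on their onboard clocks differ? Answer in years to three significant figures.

|τ_A − τ_B| = 4.23 years

A: γ = 1/√(1 − 0.431²) = 1/√0.8142 = 1.108; τ_A = 24.4/1.108 = 22.02 years.
B: γ = 1/√(1 − 0.6844²) = 1/√0.5316 = 1.372; τ_B = 24.4/1.372 = 17.79 years.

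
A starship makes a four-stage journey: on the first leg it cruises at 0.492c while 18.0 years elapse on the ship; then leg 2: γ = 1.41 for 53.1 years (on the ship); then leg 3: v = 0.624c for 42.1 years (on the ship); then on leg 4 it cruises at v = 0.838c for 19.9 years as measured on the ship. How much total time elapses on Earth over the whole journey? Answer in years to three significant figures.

Δt = 186 years

Leg 1: γ = 1/√(1 − 0.492²) = 1/√0.7579 = 1.149; Δt_1 = 1.149 × 18.0 = 20.68 years.
Leg 2: γ = 1.41; Δt_2 = 1.410 × 53.1 = 74.87 years.
Leg 3: γ = 1/√(1 − 0.624²) = 1/√0.6106 = 1.280; Δt_3 = 1.280 × 42.1 = 53.88 years.
Leg 4: γ = 1/√(1 − 0.838²) = 1/√0.2978 = 1.833; Δt_4 = 1.833 × 19.9 = 36.47 years.
Total: 20.68 + 74.87 + 53.88 + 36.47 years.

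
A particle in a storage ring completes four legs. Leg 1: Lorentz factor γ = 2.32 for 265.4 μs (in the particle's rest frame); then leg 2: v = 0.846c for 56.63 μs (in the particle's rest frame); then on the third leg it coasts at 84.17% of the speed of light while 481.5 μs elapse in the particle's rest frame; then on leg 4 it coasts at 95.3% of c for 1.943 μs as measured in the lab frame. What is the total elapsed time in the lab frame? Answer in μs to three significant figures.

Δt = 1620 μs

Leg 1: γ = 2.32; Δt_1 = 2.320 × 265.4 = 615.7 μs.
Leg 2: γ = 1/√(1 − 0.846²) = 1/√0.2843 = 1.876; Δt_2 = 1.876 × 56.63 = 106.2 μs.
Leg 3: β = 0.8417; γ = 1/√(1 − 0.8417²) = 1/√0.2915 = 1.852; Δt_3 = 1.852 × 481.5 = 891.8 μs.
Leg 4: 1.943 μs is already measured in the lab frame.
Total: 615.7 + 106.2 + 891.8 + 1.943 μs.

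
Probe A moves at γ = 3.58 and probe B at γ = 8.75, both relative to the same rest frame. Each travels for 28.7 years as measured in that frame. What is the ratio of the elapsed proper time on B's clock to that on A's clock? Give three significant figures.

τ_B/τ_A = 0.409

A: γ = 3.58. B: γ = 8.75.
τ_A/τ_B = γ_B/γ_A = 8.750/3.580 = 2.444, so τ_B/τ_A = 0.4091.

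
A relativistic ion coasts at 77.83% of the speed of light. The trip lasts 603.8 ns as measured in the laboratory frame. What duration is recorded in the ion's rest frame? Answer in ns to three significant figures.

τ = 379 ns

β = 0.7783; γ = 1/√(1 − 0.7783²) = 1/√0.3942 = 1.593
The interval measured in the laboratory frame is the dilated one; the clock in the ion's rest frame measures the proper time τ = Δt/γ = 603.8/1.593 ns.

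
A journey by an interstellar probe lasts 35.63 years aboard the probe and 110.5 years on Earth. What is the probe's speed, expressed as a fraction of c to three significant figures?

v = 0.947c

The proper time is measured aboard the probe (both events occur at the probe's location); Δt is measured on Earth. γ = Δt/τ = 110.5/35.63 = 3.101.
β = √(1 − 1/γ²) = √(1 − 0.1040) = √0.8960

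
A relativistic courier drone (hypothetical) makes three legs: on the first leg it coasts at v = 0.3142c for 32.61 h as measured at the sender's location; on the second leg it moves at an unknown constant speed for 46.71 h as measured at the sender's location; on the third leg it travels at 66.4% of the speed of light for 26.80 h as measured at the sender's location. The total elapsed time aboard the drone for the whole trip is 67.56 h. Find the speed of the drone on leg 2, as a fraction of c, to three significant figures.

β = 0.935

Leg 1: γ = 1/√(1 − 0.3142²) = 1/√0.9013 = 1.053; τ_1 = 32.61/1.053 = 30.96 h.
Leg 2: speed unknown; τ_2 = 46.71/γ_2.
Leg 3: β = 0.664; γ = 1/√(1 − 0.664²) = 1/√0.5591 = 1.337; τ_3 = 26.80/1.337 = 20.04 h.
Total proper time: 30.96 + τ_2 + 20.04 = 67.56, so τ_2 = 67.56 − 51.00 = 16.56 h.
γ_2 = 46.71/16.56 = 2.820; β = √(1 − 1/γ²) = √0.8743.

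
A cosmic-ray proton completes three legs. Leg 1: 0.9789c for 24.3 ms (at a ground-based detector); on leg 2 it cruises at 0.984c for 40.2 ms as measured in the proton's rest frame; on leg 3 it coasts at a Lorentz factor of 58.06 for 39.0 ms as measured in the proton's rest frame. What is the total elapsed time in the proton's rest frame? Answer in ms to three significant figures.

Leg 1: γ = 1/√(1 − 0.9789²) = 1/√0.04175 = 4.894; τ_1 = 24.3/4.894 = 4.965 ms.
Leg 2: 40.2 ms is already measured in the proton's rest frame.
Leg 3: 39.0 ms is already measured in the proton's rest frame.
Total: 4.965 + 40.20 + 39.00 ms.

τ = 84.2 ms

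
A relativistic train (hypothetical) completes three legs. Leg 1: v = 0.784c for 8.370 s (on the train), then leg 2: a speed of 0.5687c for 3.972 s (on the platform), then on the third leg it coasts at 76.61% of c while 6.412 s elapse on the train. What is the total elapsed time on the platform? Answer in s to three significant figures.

Leg 1: γ = 1/√(1 − 0.784²) = 1/√0.3853 = 1.611; Δt_1 = 1.611 × 8.370 = 13.48 s.
Leg 2: 3.972 s is already measured on the platform.
Leg 3: β = 0.7661; γ = 1/√(1 − 0.7661²) = 1/√0.4131 = 1.556; Δt_3 = 1.556 × 6.412 = 9.976 s.
Total: 13.48 + 3.972 + 9.976 s.

Δt = 27.4 s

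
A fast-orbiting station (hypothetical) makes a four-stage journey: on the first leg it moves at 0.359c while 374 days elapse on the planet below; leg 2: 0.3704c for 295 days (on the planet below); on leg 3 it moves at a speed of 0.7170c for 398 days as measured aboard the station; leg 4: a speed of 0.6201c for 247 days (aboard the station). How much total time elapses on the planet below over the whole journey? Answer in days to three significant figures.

Leg 1: 374 days is already measured on the planet below.
Leg 2: 295 days is already measured on the planet below.
Leg 3: γ = 1/√(1 − 0.7170²) = 1/√0.4859 = 1.435; Δt_3 = 1.435 × 398 = 571.0 days.
Leg 4: γ = 1/√(1 − 0.6201²) = 1/√0.6155 = 1.275; Δt_4 = 1.275 × 247 = 314.8 days.
Total: 374.0 + 295.0 + 571.0 + 314.8 days.

Δt = 1550 days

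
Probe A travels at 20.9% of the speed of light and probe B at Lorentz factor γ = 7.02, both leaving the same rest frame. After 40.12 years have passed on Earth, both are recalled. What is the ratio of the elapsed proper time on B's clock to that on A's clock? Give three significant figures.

τ_B/τ_A = 0.146

A: β = 0.209; γ = 1/√(1 − 0.209²) = 1/√0.9563 = 1.023. B: γ = 7.02.
τ_A/τ_B = γ_B/γ_A = 7.020/1.023 = 6.865, so τ_B/τ_A = 0.1457.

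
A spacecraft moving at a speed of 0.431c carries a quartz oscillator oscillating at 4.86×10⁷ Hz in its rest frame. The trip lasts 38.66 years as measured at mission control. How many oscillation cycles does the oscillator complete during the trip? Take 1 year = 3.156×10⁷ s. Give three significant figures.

γ = 1/√(1 − 0.431²) = 1/√0.8142 = 1.108
The oscillator's own cycle count is N = f × τ where τ is the proper time aboard the spacecraft. τ = Δt/γ = 38.66/1.108 = 34.88 years = 1.101×10⁹ s.
N = 4.86×10⁷ × 1.101×10⁹ = 5.351×10¹⁶.

N = 5.35×10¹⁶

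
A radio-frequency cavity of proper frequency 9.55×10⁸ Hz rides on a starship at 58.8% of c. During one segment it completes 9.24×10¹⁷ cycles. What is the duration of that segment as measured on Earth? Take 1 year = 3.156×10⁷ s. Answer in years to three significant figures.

β = 0.588; γ = 1/√(1 − 0.588²) = 1/√0.6543 = 1.236
Proper time for N cycles: τ = N/f = 9.24×10¹⁷/(9.55×10⁸) = 9.675×10⁸ s = 30.66 years.
Lab-frame duration Δt = γτ = 1.236 × 30.66 = 37.90 years.

Δt = 37.9 years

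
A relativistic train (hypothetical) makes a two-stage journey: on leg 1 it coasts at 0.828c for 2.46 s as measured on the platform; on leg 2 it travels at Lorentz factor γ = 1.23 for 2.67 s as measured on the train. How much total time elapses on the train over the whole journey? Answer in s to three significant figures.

Leg 1: γ = 1/√(1 − 0.828²) = 1/√0.3144 = 1.783; τ_1 = 2.46/1.783 = 1.379 s.
Leg 2: 2.67 s is already measured on the train.
Total: 1.379 + 2.670 s.

τ = 4.05 s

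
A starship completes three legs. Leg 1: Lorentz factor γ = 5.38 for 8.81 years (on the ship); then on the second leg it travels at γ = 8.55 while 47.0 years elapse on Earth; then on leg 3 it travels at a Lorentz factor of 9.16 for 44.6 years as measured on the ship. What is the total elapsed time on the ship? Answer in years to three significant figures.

Leg 1: 8.81 years is already measured on the ship.
Leg 2: γ = 8.55; τ_2 = 47.0/8.550 = 5.497 years.
Leg 3: 44.6 years is already measured on the ship.
Total: 8.810 + 5.497 + 44.60 years.

τ = 58.9 years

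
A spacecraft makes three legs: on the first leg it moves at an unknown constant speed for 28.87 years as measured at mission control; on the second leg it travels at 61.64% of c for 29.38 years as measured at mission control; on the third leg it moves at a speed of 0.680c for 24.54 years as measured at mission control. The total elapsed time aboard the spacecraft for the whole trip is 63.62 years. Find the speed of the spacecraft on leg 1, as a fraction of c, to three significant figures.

β = 0.627

Leg 1: speed unknown; τ_1 = 28.87/γ_1.
Leg 2: β = 0.6164; γ = 1/√(1 − 0.6164²) = 1/√0.6201 = 1.270; τ_2 = 29.38/1.270 = 23.13 years.
Leg 3: γ = 1/√(1 − 0.680²) = 1/√0.5376 = 1.364; τ_3 = 24.54/1.364 = 17.99 years.
Total proper time: τ_1 + 23.13 + 17.99 = 63.62, so τ_1 = 63.62 − 41.13 = 22.49 years.
γ_1 = 28.87/22.49 = 1.284; β = √(1 − 1/γ²) = √0.3930.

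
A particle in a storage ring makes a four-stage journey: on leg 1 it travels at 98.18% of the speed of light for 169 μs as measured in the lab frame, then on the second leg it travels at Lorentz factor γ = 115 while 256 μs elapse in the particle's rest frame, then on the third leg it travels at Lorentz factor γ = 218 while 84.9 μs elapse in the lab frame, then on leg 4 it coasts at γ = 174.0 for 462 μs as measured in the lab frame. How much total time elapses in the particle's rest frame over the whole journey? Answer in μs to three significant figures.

τ = 291 μs

Leg 1: β = 0.9818; γ = 1/√(1 − 0.9818²) = 1/√0.03607 = 5.265; τ_1 = 169/5.265 = 32.10 μs.
Leg 2: 256 μs is already measured in the particle's rest frame.
Leg 3: γ = 218; τ_3 = 84.9/218.0 = 0.3894 μs.
Leg 4: γ = 174.0; τ_4 = 462/174.0 = 2.655 μs.
Total: 32.10 + 256.0 + 0.3894 + 2.655 μs.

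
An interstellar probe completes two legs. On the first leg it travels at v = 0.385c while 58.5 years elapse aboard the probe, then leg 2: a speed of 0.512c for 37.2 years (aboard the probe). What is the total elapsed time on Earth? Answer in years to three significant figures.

Leg 1: γ = 1/√(1 − 0.385²) = 1/√0.8518 = 1.084; Δt_1 = 1.084 × 58.5 = 63.39 years.
Leg 2: γ = 1/√(1 − 0.512²) = 1/√0.7379 = 1.164; Δt_2 = 1.164 × 37.2 = 43.31 years.
Total: 63.39 + 43.31 years.

Δt = 107 years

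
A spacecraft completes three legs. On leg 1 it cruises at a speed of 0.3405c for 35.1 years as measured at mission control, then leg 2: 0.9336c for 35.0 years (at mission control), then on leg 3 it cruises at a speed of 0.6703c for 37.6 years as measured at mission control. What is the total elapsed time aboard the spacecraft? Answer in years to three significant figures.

Leg 1: γ = 1/√(1 − 0.3405²) = 1/√0.8841 = 1.064; τ_1 = 35.1/1.064 = 33.00 years.
Leg 2: γ = 1/√(1 − 0.9336²) = 1/√0.1284 = 2.791; τ_2 = 35.0/2.791 = 12.54 years.
Leg 3: γ = 1/√(1 − 0.6703²) = 1/√0.5507 = 1.348; τ_3 = 37.6/1.348 = 27.90 years.
Total: 33.00 + 12.54 + 27.90 years.

τ = 73.4 years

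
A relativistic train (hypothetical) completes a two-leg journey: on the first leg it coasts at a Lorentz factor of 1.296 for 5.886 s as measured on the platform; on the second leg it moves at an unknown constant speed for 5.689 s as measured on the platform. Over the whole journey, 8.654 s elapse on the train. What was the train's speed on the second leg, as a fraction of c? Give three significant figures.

Leg 1: γ = 1.296; τ_1 = 5.886/1.296 = 4.542 s.
Leg 2: speed unknown; τ_2 = 5.689/γ_2.
Total proper time: 4.542 + τ_2 = 8.654, so τ_2 = 8.654 − 4.542 = 4.112 s.
γ_2 = 5.689/4.112 = 1.383; β = √(1 − 1/γ²) = √0.4775.

β = 0.691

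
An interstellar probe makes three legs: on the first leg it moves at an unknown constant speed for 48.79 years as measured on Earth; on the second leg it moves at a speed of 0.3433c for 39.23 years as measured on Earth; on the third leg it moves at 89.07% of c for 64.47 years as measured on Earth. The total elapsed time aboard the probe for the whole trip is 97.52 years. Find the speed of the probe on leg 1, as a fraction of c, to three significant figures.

β = 0.766

Leg 1: speed unknown; τ_1 = 48.79/γ_1.
Leg 2: γ = 1/√(1 − 0.3433²) = 1/√0.8821 = 1.065; τ_2 = 39.23/1.065 = 36.85 years.
Leg 3: β = 0.8907; γ = 1/√(1 − 0.8907²) = 1/√0.2067 = 2.200; τ_3 = 64.47/2.200 = 29.31 years.
Total proper time: τ_1 + 36.85 + 29.31 = 97.52, so τ_1 = 97.52 − 66.15 = 31.37 years.
γ_1 = 48.79/31.37 = 1.555; β = √(1 − 1/γ²) = √0.5867.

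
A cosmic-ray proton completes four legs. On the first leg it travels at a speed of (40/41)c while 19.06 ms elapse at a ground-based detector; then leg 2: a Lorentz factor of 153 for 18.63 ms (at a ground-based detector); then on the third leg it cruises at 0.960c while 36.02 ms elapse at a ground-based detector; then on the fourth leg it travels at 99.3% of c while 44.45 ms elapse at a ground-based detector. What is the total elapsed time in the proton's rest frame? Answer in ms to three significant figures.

τ = 19.6 ms

Leg 1: γ = 1/√(1 − (40/41)²) = 41/9 ≈ 4.556; τ_1 = 19.06/4.556 = 4.184 ms.
Leg 2: γ = 153; τ_2 = 18.63/153.0 = 0.1218 ms.
Leg 3: γ = 1/√(1 − 0.960²) = 25/7 ≈ 3.571; τ_3 = 36.02/3.571 = 10.09 ms.
Leg 4: β = 0.993; γ = 1/√(1 − 0.993²) = 1/√0.01395 = 8.466; τ_4 = 44.45/8.466 = 5.250 ms.
Total: 4.184 + 0.1218 + 10.09 + 5.250 ms.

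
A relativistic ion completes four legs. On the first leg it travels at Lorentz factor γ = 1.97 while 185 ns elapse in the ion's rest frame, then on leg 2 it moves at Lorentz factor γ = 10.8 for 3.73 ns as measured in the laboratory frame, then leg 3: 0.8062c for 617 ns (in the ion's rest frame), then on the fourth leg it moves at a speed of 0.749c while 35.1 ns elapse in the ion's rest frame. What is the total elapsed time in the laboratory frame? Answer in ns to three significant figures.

Δt = 1460 ns

Leg 1: γ = 1.97; Δt_1 = 1.970 × 185 = 364.4 ns.
Leg 2: 3.73 ns is already measured in the laboratory frame.
Leg 3: γ = 1/√(1 − 0.8062²) = 1/√0.3500 = 1.690; Δt_3 = 1.690 × 617 = 1043 ns.
Leg 4: γ = 1/√(1 − 0.749²) = 1/√0.4390 = 1.509; Δt_4 = 1.509 × 35.1 = 52.98 ns.
Total: 364.4 + 3.730 + 1043 + 52.98 ns.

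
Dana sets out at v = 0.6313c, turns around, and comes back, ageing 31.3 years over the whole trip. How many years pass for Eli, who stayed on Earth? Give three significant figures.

γ = 1/√(1 − 0.6313²) = 1/√0.6015 = 1.289
Earth-frame duration is the dilated interval: Δt = γτ = 1.289 × 31.3 years.

Δt = 40.4 years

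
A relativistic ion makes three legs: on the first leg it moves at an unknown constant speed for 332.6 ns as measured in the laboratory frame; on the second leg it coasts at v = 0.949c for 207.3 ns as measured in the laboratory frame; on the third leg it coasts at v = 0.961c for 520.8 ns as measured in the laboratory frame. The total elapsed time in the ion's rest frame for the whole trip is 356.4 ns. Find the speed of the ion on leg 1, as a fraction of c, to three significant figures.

β = 0.897

Leg 1: speed unknown; τ_1 = 332.6/γ_1.
Leg 2: γ = 1/√(1 − 0.949²) = 1/√0.09940 = 3.172; τ_2 = 207.3/3.172 = 65.36 ns.
Leg 3: γ = 1/√(1 − 0.961²) = 1/√0.07648 = 3.616; τ_3 = 520.8/3.616 = 144.0 ns.
Total proper time: τ_1 + 65.36 + 144.0 = 356.4, so τ_1 = 356.4 − 209.4 = 147.0 ns.
γ_1 = 332.6/147.0 = 2.262; β = √(1 − 1/γ²) = √0.8046.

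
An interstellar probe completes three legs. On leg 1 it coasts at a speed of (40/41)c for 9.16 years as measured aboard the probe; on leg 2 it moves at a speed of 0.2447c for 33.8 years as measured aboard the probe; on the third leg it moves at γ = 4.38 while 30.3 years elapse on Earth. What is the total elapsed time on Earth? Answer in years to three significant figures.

Leg 1: γ = 1/√(1 − (40/41)²) = 41/9 ≈ 4.556; Δt_1 = 4.556 × 9.16 = 41.73 years.
Leg 2: γ = 1/√(1 − 0.2447²) = 1/√0.9401 = 1.031; Δt_2 = 1.031 × 33.8 = 34.86 years.
Leg 3: 30.3 years is already measured on Earth.
Total: 41.73 + 34.86 + 30.30 years.

Δt = 107 years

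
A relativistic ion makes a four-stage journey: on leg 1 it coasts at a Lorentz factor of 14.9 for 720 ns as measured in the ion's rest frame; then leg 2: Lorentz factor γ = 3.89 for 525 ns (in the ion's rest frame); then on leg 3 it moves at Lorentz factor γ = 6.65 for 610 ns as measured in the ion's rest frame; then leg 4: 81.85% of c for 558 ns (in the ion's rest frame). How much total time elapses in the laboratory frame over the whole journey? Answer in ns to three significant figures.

Δt = 1.78×10⁴ ns

Leg 1: γ = 14.9; Δt_1 = 14.90 × 720 = 1.073×10⁴ ns.
Leg 2: γ = 3.89; Δt_2 = 3.890 × 525 = 2042 ns.
Leg 3: γ = 6.65; Δt_3 = 6.650 × 610 = 4057 ns.
Leg 4: β = 0.8185; γ = 1/√(1 − 0.8185²) = 1/√0.3301 = 1.741; Δt_4 = 1.741 × 558 = 971.3 ns.
Total: 1.073×10⁴ + 2042 + 4057 + 971.3 ns.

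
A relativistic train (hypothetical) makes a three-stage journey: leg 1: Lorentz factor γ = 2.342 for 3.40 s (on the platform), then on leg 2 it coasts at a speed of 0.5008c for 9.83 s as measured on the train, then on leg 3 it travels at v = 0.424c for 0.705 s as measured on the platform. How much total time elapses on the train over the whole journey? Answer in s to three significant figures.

Leg 1: γ = 2.342; τ_1 = 3.40/2.342 = 1.452 s.
Leg 2: 9.83 s is already measured on the train.
Leg 3: γ = 1/√(1 − 0.424²) = 1/√0.8202 = 1.104; τ_3 = 0.705/1.104 = 0.6385 s.
Total: 1.452 + 9.830 + 0.6385 s.

τ = 11.9 s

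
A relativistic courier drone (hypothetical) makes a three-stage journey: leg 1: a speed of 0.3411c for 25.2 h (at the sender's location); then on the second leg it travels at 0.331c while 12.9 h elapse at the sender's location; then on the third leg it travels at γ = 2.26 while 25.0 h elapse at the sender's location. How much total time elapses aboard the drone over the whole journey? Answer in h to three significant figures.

τ = 46.9 h

Leg 1: γ = 1/√(1 − 0.3411²) = 1/√0.8837 = 1.064; τ_1 = 25.2/1.064 = 23.69 h.
Leg 2: γ = 1/√(1 − 0.331²) = 1/√0.8904 = 1.060; τ_2 = 12.9/1.060 = 12.17 h.
Leg 3: γ = 2.26; τ_3 = 25.0/2.260 = 11.06 h.
Total: 23.69 + 12.17 + 11.06 h.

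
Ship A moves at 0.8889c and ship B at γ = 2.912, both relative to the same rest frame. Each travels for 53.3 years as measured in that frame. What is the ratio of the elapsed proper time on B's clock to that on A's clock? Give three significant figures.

τ_B/τ_A = 0.750

A: γ = 1/√(1 − 0.8889²) = 1/√0.2099 = 2.183. B: γ = 2.912.
τ_A/τ_B = γ_B/γ_A = 2.912/2.183 = 1.334, so τ_B/τ_A = 0.7496.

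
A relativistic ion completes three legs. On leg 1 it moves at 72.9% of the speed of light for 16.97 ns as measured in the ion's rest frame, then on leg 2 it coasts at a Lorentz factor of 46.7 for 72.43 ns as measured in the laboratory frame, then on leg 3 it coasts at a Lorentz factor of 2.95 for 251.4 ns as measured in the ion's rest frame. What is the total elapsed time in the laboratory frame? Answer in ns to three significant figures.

Δt = 839 ns

Leg 1: β = 0.729; γ = 1/√(1 − 0.729²) = 1/√0.4686 = 1.461; Δt_1 = 1.461 × 16.97 = 24.79 ns.
Leg 2: 72.43 ns is already measured in the laboratory frame.
Leg 3: γ = 2.95; Δt_3 = 2.950 × 251.4 = 741.6 ns.
Total: 24.79 + 72.43 + 741.6 ns.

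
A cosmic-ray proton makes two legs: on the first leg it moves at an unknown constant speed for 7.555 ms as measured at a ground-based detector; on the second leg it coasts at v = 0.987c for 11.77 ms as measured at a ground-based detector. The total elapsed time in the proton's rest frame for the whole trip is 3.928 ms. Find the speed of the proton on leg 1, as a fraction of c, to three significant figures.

Leg 1: speed unknown; τ_1 = 7.555/γ_1.
Leg 2: γ = 1/√(1 − 0.987²) = 1/√0.02583 = 6.222; τ_2 = 11.77/6.222 = 1.892 ms.
Total proper time: τ_1 + 1.892 = 3.928, so τ_1 = 3.928 − 1.892 = 2.036 ms.
γ_1 = 7.555/2.036 = 3.710; β = √(1 − 1/γ²) = √0.9274.

β = 0.963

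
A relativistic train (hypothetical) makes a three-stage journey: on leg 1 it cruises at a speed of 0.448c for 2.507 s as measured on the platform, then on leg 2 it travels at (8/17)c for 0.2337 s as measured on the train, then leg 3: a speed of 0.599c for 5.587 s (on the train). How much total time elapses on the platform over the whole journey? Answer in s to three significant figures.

Leg 1: 2.507 s is already measured on the platform.
Leg 2: γ = 1/√(1 − (8/17)²) = 17/15 ≈ 1.133; Δt_2 = 1.133 × 0.2337 = 0.2649 s.
Leg 3: γ = 1/√(1 − 0.599²) = 1/√0.6412 = 1.249; Δt_3 = 1.249 × 5.587 = 6.977 s.
Total: 2.507 + 0.2649 + 6.977 s.

Δt = 9.75 s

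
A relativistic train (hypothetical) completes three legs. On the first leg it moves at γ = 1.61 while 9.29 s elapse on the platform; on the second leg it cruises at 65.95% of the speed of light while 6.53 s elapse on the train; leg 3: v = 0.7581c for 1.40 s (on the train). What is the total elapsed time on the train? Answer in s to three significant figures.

Leg 1: γ = 1.61; τ_1 = 9.29/1.610 = 5.770 s.
Leg 2: 6.53 s is already measured on the train.
Leg 3: 1.40 s is already measured on the train.
Total: 5.770 + 6.530 + 1.400 s.

τ = 13.7 s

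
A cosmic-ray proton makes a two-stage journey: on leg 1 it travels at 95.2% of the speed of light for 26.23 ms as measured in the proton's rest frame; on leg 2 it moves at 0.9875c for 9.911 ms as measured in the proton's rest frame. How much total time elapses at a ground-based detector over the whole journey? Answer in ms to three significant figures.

Δt = 149 ms

Leg 1: β = 0.952; γ = 1/√(1 − 0.952²) = 1/√0.09370 = 3.267; Δt_1 = 3.267 × 26.23 = 85.69 ms.
Leg 2: γ = 1/√(1 − 0.9875²) = 1/√0.02484 = 6.344; Δt_2 = 6.344 × 9.911 = 62.88 ms.
Total: 85.69 + 62.88 ms.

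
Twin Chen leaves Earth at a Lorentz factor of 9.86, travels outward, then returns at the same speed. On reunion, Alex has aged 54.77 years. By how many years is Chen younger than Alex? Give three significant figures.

Δt − τ = 49.2 years

γ = 9.86
Chen's elapsed proper time: τ = 54.77/9.860 = 5.555 years.
Age gap = Δt − τ = 54.77 − 5.555 years.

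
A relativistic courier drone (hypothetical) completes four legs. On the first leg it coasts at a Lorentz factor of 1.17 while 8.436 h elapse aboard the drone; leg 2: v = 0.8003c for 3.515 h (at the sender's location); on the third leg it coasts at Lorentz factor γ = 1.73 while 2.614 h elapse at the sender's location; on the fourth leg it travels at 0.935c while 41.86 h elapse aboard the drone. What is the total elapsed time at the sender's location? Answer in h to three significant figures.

Δt = 134 h

Leg 1: γ = 1.17; Δt_1 = 1.170 × 8.436 = 9.870 h.
Leg 2: 3.515 h is already measured at the sender's location.
Leg 3: 2.614 h is already measured at the sender's location.
Leg 4: γ = 1/√(1 − 0.935²) = 1/√0.1258 = 2.820; Δt_4 = 2.820 × 41.86 = 118.0 h.
Total: 9.870 + 3.515 + 2.614 + 118.0 h.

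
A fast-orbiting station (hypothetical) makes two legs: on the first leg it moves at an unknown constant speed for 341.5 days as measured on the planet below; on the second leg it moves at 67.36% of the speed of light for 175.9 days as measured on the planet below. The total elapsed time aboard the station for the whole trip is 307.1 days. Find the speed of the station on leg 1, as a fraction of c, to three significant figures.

β = 0.855

Leg 1: speed unknown; τ_1 = 341.5/γ_1.
Leg 2: β = 0.6736; γ = 1/√(1 − 0.6736²) = 1/√0.5463 = 1.353; τ_2 = 175.9/1.353 = 130.0 days.
Total proper time: τ_1 + 130.0 = 307.1, so τ_1 = 307.1 − 130.0 = 177.1 days.
γ_1 = 341.5/177.1 = 1.928; β = √(1 − 1/γ²) = √0.7311.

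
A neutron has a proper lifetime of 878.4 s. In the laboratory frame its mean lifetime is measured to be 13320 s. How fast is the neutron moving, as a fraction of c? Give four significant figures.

v = 0.9978c

γ = Δt/τ₀ = 13320/878.4 = 15.16
β = √(1 − 1/γ²) = √(1 − 0.004349) = √0.9957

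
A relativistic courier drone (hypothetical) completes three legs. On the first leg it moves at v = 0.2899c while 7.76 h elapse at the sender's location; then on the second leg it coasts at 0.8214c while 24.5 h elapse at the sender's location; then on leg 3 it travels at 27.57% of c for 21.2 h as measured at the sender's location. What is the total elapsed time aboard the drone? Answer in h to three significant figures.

τ = 41.8 h

Leg 1: γ = 1/√(1 − 0.2899²) = 1/√0.9160 = 1.045; τ_1 = 7.76/1.045 = 7.427 h.
Leg 2: γ = 1/√(1 − 0.8214²) = 1/√0.3253 = 1.753; τ_2 = 24.5/1.753 = 13.97 h.
Leg 3: β = 0.2757; γ = 1/√(1 − 0.2757²) = 1/√0.9240 = 1.040; τ_3 = 21.2/1.040 = 20.38 h.
Total: 7.427 + 13.97 + 20.38 h.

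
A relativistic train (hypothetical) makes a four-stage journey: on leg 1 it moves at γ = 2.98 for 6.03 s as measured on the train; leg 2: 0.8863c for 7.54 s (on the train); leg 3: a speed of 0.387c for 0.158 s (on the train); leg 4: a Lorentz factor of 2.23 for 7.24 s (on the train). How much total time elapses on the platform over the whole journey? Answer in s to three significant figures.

Leg 1: γ = 2.98; Δt_1 = 2.980 × 6.03 = 17.97 s.
Leg 2: γ = 1/√(1 − 0.8863²) = 1/√0.2145 = 2.159; Δt_2 = 2.159 × 7.54 = 16.28 s.
Leg 3: γ = 1/√(1 − 0.387²) = 1/√0.8502 = 1.085; Δt_3 = 1.085 × 0.158 = 0.1714 s.
Leg 4: γ = 2.23; Δt_4 = 2.230 × 7.24 = 16.15 s.
Total: 17.97 + 16.28 + 0.1714 + 16.15 s.

Δt = 50.6 s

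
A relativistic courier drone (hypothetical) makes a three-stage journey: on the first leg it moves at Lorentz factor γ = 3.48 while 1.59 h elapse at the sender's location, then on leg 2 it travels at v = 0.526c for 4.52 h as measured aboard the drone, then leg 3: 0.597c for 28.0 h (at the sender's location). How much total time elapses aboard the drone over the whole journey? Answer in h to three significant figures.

Leg 1: γ = 3.48; τ_1 = 1.59/3.480 = 0.4569 h.
Leg 2: 4.52 h is already measured aboard the drone.
Leg 3: γ = 1/√(1 − 0.597²) = 1/√0.6436 = 1.247; τ_3 = 28.0/1.247 = 22.46 h.
Total: 0.4569 + 4.520 + 22.46 h.

τ = 27.4 h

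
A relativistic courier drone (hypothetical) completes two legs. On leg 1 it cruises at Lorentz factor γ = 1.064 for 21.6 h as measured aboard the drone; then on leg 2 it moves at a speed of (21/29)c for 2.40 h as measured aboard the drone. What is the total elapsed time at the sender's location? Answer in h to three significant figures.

Leg 1: γ = 1.064; Δt_1 = 1.064 × 21.6 = 22.98 h.
Leg 2: γ = 1/√(1 − (21/29)²) = 29/20 = 1.450; Δt_2 = 1.450 × 2.40 = 3.480 h.
Total: 22.98 + 3.480 h.

Δt = 26.5 h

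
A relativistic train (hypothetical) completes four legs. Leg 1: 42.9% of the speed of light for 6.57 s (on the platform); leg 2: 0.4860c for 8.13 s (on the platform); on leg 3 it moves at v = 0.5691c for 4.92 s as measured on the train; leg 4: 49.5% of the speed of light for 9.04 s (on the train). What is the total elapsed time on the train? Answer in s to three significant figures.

Leg 1: β = 0.429; γ = 1/√(1 − 0.429²) = 1/√0.8160 = 1.107; τ_1 = 6.57/1.107 = 5.935 s.
Leg 2: γ = 1/√(1 − 0.4860²) = 1/√0.7638 = 1.144; τ_2 = 8.13/1.144 = 7.105 s.
Leg 3: 4.92 s is already measured on the train.
Leg 4: 9.04 s is already measured on the train.
Total: 5.935 + 7.105 + 4.920 + 9.040 s.

τ = 27.0 s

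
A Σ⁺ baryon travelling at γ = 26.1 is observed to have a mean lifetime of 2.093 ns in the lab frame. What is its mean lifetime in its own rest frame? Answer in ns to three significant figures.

τ₀ = 0.0802 ns

γ = 26.1
The lab-frame lifetime is the dilated interval; the proper lifetime is τ₀ = Δt/γ = 2.093/26.10 ns.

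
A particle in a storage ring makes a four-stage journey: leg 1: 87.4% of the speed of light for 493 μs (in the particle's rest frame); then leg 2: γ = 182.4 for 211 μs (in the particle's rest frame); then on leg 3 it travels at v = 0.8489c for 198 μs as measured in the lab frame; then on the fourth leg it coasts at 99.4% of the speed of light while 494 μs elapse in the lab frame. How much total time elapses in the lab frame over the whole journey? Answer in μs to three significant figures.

Δt = 4.02×10⁴ μs

Leg 1: β = 0.874; γ = 1/√(1 − 0.874²) = 1/√0.2361 = 2.058; Δt_1 = 2.058 × 493 = 1015 μs.
Leg 2: γ = 182.4; Δt_2 = 182.4 × 211 = 3.849×10⁴ μs.
Leg 3: 198 μs is already measured in the lab frame.
Leg 4: 494 μs is already measured in the lab frame.
Total: 1015 + 3.849×10⁴ + 198.0 + 494.0 μs.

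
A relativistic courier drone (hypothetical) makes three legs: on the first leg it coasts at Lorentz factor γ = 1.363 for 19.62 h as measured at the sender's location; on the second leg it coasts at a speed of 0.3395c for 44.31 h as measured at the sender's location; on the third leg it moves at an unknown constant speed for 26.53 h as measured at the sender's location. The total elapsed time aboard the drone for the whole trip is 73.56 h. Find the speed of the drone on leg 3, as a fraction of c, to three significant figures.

Leg 1: γ = 1.363; τ_1 = 19.62/1.363 = 14.39 h.
Leg 2: γ = 1/√(1 − 0.3395²) = 1/√0.8847 = 1.063; τ_2 = 44.31/1.063 = 41.68 h.
Leg 3: speed unknown; τ_3 = 26.53/γ_3.
Total proper time: 14.39 + 41.68 + τ_3 = 73.56, so τ_3 = 73.56 − 56.07 = 17.49 h.
γ_3 = 26.53/17.49 = 1.517; β = √(1 − 1/γ²) = √0.5655.

β = 0.752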